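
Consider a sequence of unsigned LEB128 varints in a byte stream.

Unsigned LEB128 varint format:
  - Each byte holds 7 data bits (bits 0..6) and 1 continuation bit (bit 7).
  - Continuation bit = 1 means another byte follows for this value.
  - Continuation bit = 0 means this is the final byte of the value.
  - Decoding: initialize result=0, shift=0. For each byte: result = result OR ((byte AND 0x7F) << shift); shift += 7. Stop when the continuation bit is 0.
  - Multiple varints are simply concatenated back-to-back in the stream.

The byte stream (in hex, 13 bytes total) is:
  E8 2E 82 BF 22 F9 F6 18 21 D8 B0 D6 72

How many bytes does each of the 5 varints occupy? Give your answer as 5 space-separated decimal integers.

Answer: 2 3 3 1 4

Derivation:
  byte[0]=0xE8 cont=1 payload=0x68=104: acc |= 104<<0 -> acc=104 shift=7
  byte[1]=0x2E cont=0 payload=0x2E=46: acc |= 46<<7 -> acc=5992 shift=14 [end]
Varint 1: bytes[0:2] = E8 2E -> value 5992 (2 byte(s))
  byte[2]=0x82 cont=1 payload=0x02=2: acc |= 2<<0 -> acc=2 shift=7
  byte[3]=0xBF cont=1 payload=0x3F=63: acc |= 63<<7 -> acc=8066 shift=14
  byte[4]=0x22 cont=0 payload=0x22=34: acc |= 34<<14 -> acc=565122 shift=21 [end]
Varint 2: bytes[2:5] = 82 BF 22 -> value 565122 (3 byte(s))
  byte[5]=0xF9 cont=1 payload=0x79=121: acc |= 121<<0 -> acc=121 shift=7
  byte[6]=0xF6 cont=1 payload=0x76=118: acc |= 118<<7 -> acc=15225 shift=14
  byte[7]=0x18 cont=0 payload=0x18=24: acc |= 24<<14 -> acc=408441 shift=21 [end]
Varint 3: bytes[5:8] = F9 F6 18 -> value 408441 (3 byte(s))
  byte[8]=0x21 cont=0 payload=0x21=33: acc |= 33<<0 -> acc=33 shift=7 [end]
Varint 4: bytes[8:9] = 21 -> value 33 (1 byte(s))
  byte[9]=0xD8 cont=1 payload=0x58=88: acc |= 88<<0 -> acc=88 shift=7
  byte[10]=0xB0 cont=1 payload=0x30=48: acc |= 48<<7 -> acc=6232 shift=14
  byte[11]=0xD6 cont=1 payload=0x56=86: acc |= 86<<14 -> acc=1415256 shift=21
  byte[12]=0x72 cont=0 payload=0x72=114: acc |= 114<<21 -> acc=240490584 shift=28 [end]
Varint 5: bytes[9:13] = D8 B0 D6 72 -> value 240490584 (4 byte(s))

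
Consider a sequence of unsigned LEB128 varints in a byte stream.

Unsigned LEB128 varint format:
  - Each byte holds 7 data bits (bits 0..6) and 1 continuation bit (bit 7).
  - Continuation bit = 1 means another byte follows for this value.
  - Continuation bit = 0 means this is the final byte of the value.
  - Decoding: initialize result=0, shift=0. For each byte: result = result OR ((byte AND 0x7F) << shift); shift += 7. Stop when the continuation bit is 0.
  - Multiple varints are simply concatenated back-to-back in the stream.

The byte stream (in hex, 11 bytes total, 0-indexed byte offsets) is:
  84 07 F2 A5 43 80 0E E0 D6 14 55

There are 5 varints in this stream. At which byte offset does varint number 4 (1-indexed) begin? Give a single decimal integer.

  byte[0]=0x84 cont=1 payload=0x04=4: acc |= 4<<0 -> acc=4 shift=7
  byte[1]=0x07 cont=0 payload=0x07=7: acc |= 7<<7 -> acc=900 shift=14 [end]
Varint 1: bytes[0:2] = 84 07 -> value 900 (2 byte(s))
  byte[2]=0xF2 cont=1 payload=0x72=114: acc |= 114<<0 -> acc=114 shift=7
  byte[3]=0xA5 cont=1 payload=0x25=37: acc |= 37<<7 -> acc=4850 shift=14
  byte[4]=0x43 cont=0 payload=0x43=67: acc |= 67<<14 -> acc=1102578 shift=21 [end]
Varint 2: bytes[2:5] = F2 A5 43 -> value 1102578 (3 byte(s))
  byte[5]=0x80 cont=1 payload=0x00=0: acc |= 0<<0 -> acc=0 shift=7
  byte[6]=0x0E cont=0 payload=0x0E=14: acc |= 14<<7 -> acc=1792 shift=14 [end]
Varint 3: bytes[5:7] = 80 0E -> value 1792 (2 byte(s))
  byte[7]=0xE0 cont=1 payload=0x60=96: acc |= 96<<0 -> acc=96 shift=7
  byte[8]=0xD6 cont=1 payload=0x56=86: acc |= 86<<7 -> acc=11104 shift=14
  byte[9]=0x14 cont=0 payload=0x14=20: acc |= 20<<14 -> acc=338784 shift=21 [end]
Varint 4: bytes[7:10] = E0 D6 14 -> value 338784 (3 byte(s))
  byte[10]=0x55 cont=0 payload=0x55=85: acc |= 85<<0 -> acc=85 shift=7 [end]
Varint 5: bytes[10:11] = 55 -> value 85 (1 byte(s))

Answer: 7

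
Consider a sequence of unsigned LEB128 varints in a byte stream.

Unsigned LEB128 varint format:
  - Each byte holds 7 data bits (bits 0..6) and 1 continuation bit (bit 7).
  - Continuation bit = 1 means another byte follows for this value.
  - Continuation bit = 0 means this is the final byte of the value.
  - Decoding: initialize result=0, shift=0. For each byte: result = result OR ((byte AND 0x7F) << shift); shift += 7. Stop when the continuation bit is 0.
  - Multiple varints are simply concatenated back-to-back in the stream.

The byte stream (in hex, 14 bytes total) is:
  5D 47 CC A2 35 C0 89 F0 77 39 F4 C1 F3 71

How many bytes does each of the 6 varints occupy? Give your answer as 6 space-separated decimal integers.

  byte[0]=0x5D cont=0 payload=0x5D=93: acc |= 93<<0 -> acc=93 shift=7 [end]
Varint 1: bytes[0:1] = 5D -> value 93 (1 byte(s))
  byte[1]=0x47 cont=0 payload=0x47=71: acc |= 71<<0 -> acc=71 shift=7 [end]
Varint 2: bytes[1:2] = 47 -> value 71 (1 byte(s))
  byte[2]=0xCC cont=1 payload=0x4C=76: acc |= 76<<0 -> acc=76 shift=7
  byte[3]=0xA2 cont=1 payload=0x22=34: acc |= 34<<7 -> acc=4428 shift=14
  byte[4]=0x35 cont=0 payload=0x35=53: acc |= 53<<14 -> acc=872780 shift=21 [end]
Varint 3: bytes[2:5] = CC A2 35 -> value 872780 (3 byte(s))
  byte[5]=0xC0 cont=1 payload=0x40=64: acc |= 64<<0 -> acc=64 shift=7
  byte[6]=0x89 cont=1 payload=0x09=9: acc |= 9<<7 -> acc=1216 shift=14
  byte[7]=0xF0 cont=1 payload=0x70=112: acc |= 112<<14 -> acc=1836224 shift=21
  byte[8]=0x77 cont=0 payload=0x77=119: acc |= 119<<21 -> acc=251397312 shift=28 [end]
Varint 4: bytes[5:9] = C0 89 F0 77 -> value 251397312 (4 byte(s))
  byte[9]=0x39 cont=0 payload=0x39=57: acc |= 57<<0 -> acc=57 shift=7 [end]
Varint 5: bytes[9:10] = 39 -> value 57 (1 byte(s))
  byte[10]=0xF4 cont=1 payload=0x74=116: acc |= 116<<0 -> acc=116 shift=7
  byte[11]=0xC1 cont=1 payload=0x41=65: acc |= 65<<7 -> acc=8436 shift=14
  byte[12]=0xF3 cont=1 payload=0x73=115: acc |= 115<<14 -> acc=1892596 shift=21
  byte[13]=0x71 cont=0 payload=0x71=113: acc |= 113<<21 -> acc=238870772 shift=28 [end]
Varint 6: bytes[10:14] = F4 C1 F3 71 -> value 238870772 (4 byte(s))

Answer: 1 1 3 4 1 4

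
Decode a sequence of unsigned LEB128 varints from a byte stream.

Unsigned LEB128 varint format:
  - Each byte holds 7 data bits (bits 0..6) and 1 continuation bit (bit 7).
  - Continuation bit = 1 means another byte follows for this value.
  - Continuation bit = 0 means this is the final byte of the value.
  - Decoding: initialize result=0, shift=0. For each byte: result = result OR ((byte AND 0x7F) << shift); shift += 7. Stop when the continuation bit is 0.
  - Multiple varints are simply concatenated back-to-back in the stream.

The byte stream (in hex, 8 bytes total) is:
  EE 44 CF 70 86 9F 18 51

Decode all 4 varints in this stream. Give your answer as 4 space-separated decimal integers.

Answer: 8814 14415 397190 81

Derivation:
  byte[0]=0xEE cont=1 payload=0x6E=110: acc |= 110<<0 -> acc=110 shift=7
  byte[1]=0x44 cont=0 payload=0x44=68: acc |= 68<<7 -> acc=8814 shift=14 [end]
Varint 1: bytes[0:2] = EE 44 -> value 8814 (2 byte(s))
  byte[2]=0xCF cont=1 payload=0x4F=79: acc |= 79<<0 -> acc=79 shift=7
  byte[3]=0x70 cont=0 payload=0x70=112: acc |= 112<<7 -> acc=14415 shift=14 [end]
Varint 2: bytes[2:4] = CF 70 -> value 14415 (2 byte(s))
  byte[4]=0x86 cont=1 payload=0x06=6: acc |= 6<<0 -> acc=6 shift=7
  byte[5]=0x9F cont=1 payload=0x1F=31: acc |= 31<<7 -> acc=3974 shift=14
  byte[6]=0x18 cont=0 payload=0x18=24: acc |= 24<<14 -> acc=397190 shift=21 [end]
Varint 3: bytes[4:7] = 86 9F 18 -> value 397190 (3 byte(s))
  byte[7]=0x51 cont=0 payload=0x51=81: acc |= 81<<0 -> acc=81 shift=7 [end]
Varint 4: bytes[7:8] = 51 -> value 81 (1 byte(s))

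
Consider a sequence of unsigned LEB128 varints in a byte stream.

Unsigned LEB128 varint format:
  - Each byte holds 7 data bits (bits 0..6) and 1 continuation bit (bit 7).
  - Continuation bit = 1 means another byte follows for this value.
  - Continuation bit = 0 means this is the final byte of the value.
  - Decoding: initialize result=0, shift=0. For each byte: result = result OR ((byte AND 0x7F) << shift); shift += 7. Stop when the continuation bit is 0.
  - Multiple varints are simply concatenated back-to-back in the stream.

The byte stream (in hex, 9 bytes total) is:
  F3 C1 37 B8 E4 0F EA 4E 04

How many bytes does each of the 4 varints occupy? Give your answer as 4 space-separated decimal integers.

  byte[0]=0xF3 cont=1 payload=0x73=115: acc |= 115<<0 -> acc=115 shift=7
  byte[1]=0xC1 cont=1 payload=0x41=65: acc |= 65<<7 -> acc=8435 shift=14
  byte[2]=0x37 cont=0 payload=0x37=55: acc |= 55<<14 -> acc=909555 shift=21 [end]
Varint 1: bytes[0:3] = F3 C1 37 -> value 909555 (3 byte(s))
  byte[3]=0xB8 cont=1 payload=0x38=56: acc |= 56<<0 -> acc=56 shift=7
  byte[4]=0xE4 cont=1 payload=0x64=100: acc |= 100<<7 -> acc=12856 shift=14
  byte[5]=0x0F cont=0 payload=0x0F=15: acc |= 15<<14 -> acc=258616 shift=21 [end]
Varint 2: bytes[3:6] = B8 E4 0F -> value 258616 (3 byte(s))
  byte[6]=0xEA cont=1 payload=0x6A=106: acc |= 106<<0 -> acc=106 shift=7
  byte[7]=0x4E cont=0 payload=0x4E=78: acc |= 78<<7 -> acc=10090 shift=14 [end]
Varint 3: bytes[6:8] = EA 4E -> value 10090 (2 byte(s))
  byte[8]=0x04 cont=0 payload=0x04=4: acc |= 4<<0 -> acc=4 shift=7 [end]
Varint 4: bytes[8:9] = 04 -> value 4 (1 byte(s))

Answer: 3 3 2 1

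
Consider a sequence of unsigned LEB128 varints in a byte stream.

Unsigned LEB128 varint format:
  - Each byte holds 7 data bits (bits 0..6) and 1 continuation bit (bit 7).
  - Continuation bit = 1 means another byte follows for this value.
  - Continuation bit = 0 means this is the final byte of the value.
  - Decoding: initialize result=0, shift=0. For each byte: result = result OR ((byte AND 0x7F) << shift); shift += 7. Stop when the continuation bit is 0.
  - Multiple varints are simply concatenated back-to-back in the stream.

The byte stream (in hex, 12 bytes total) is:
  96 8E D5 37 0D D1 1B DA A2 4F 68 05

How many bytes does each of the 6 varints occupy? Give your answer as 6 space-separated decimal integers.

Answer: 4 1 2 3 1 1

Derivation:
  byte[0]=0x96 cont=1 payload=0x16=22: acc |= 22<<0 -> acc=22 shift=7
  byte[1]=0x8E cont=1 payload=0x0E=14: acc |= 14<<7 -> acc=1814 shift=14
  byte[2]=0xD5 cont=1 payload=0x55=85: acc |= 85<<14 -> acc=1394454 shift=21
  byte[3]=0x37 cont=0 payload=0x37=55: acc |= 55<<21 -> acc=116737814 shift=28 [end]
Varint 1: bytes[0:4] = 96 8E D5 37 -> value 116737814 (4 byte(s))
  byte[4]=0x0D cont=0 payload=0x0D=13: acc |= 13<<0 -> acc=13 shift=7 [end]
Varint 2: bytes[4:5] = 0D -> value 13 (1 byte(s))
  byte[5]=0xD1 cont=1 payload=0x51=81: acc |= 81<<0 -> acc=81 shift=7
  byte[6]=0x1B cont=0 payload=0x1B=27: acc |= 27<<7 -> acc=3537 shift=14 [end]
Varint 3: bytes[5:7] = D1 1B -> value 3537 (2 byte(s))
  byte[7]=0xDA cont=1 payload=0x5A=90: acc |= 90<<0 -> acc=90 shift=7
  byte[8]=0xA2 cont=1 payload=0x22=34: acc |= 34<<7 -> acc=4442 shift=14
  byte[9]=0x4F cont=0 payload=0x4F=79: acc |= 79<<14 -> acc=1298778 shift=21 [end]
Varint 4: bytes[7:10] = DA A2 4F -> value 1298778 (3 byte(s))
  byte[10]=0x68 cont=0 payload=0x68=104: acc |= 104<<0 -> acc=104 shift=7 [end]
Varint 5: bytes[10:11] = 68 -> value 104 (1 byte(s))
  byte[11]=0x05 cont=0 payload=0x05=5: acc |= 5<<0 -> acc=5 shift=7 [end]
Varint 6: bytes[11:12] = 05 -> value 5 (1 byte(s))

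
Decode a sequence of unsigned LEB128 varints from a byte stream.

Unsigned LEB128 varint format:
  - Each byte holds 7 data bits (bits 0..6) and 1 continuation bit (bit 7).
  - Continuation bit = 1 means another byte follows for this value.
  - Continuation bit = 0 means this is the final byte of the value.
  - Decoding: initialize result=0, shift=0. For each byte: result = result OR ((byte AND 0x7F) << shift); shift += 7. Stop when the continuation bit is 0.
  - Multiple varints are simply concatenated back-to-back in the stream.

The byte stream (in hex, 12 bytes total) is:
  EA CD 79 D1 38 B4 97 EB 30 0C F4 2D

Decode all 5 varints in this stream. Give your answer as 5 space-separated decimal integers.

Answer: 1992426 7249 102419380 12 5876

Derivation:
  byte[0]=0xEA cont=1 payload=0x6A=106: acc |= 106<<0 -> acc=106 shift=7
  byte[1]=0xCD cont=1 payload=0x4D=77: acc |= 77<<7 -> acc=9962 shift=14
  byte[2]=0x79 cont=0 payload=0x79=121: acc |= 121<<14 -> acc=1992426 shift=21 [end]
Varint 1: bytes[0:3] = EA CD 79 -> value 1992426 (3 byte(s))
  byte[3]=0xD1 cont=1 payload=0x51=81: acc |= 81<<0 -> acc=81 shift=7
  byte[4]=0x38 cont=0 payload=0x38=56: acc |= 56<<7 -> acc=7249 shift=14 [end]
Varint 2: bytes[3:5] = D1 38 -> value 7249 (2 byte(s))
  byte[5]=0xB4 cont=1 payload=0x34=52: acc |= 52<<0 -> acc=52 shift=7
  byte[6]=0x97 cont=1 payload=0x17=23: acc |= 23<<7 -> acc=2996 shift=14
  byte[7]=0xEB cont=1 payload=0x6B=107: acc |= 107<<14 -> acc=1756084 shift=21
  byte[8]=0x30 cont=0 payload=0x30=48: acc |= 48<<21 -> acc=102419380 shift=28 [end]
Varint 3: bytes[5:9] = B4 97 EB 30 -> value 102419380 (4 byte(s))
  byte[9]=0x0C cont=0 payload=0x0C=12: acc |= 12<<0 -> acc=12 shift=7 [end]
Varint 4: bytes[9:10] = 0C -> value 12 (1 byte(s))
  byte[10]=0xF4 cont=1 payload=0x74=116: acc |= 116<<0 -> acc=116 shift=7
  byte[11]=0x2D cont=0 payload=0x2D=45: acc |= 45<<7 -> acc=5876 shift=14 [end]
Varint 5: bytes[10:12] = F4 2D -> value 5876 (2 byte(s))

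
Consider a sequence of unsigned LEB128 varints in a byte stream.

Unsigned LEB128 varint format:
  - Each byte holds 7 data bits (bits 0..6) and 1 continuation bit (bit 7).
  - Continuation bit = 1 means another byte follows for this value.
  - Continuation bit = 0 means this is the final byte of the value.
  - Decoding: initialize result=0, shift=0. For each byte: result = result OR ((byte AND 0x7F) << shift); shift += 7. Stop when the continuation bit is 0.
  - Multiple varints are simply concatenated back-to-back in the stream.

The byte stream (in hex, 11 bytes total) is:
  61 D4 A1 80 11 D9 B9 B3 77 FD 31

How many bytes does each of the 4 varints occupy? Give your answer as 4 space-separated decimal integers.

  byte[0]=0x61 cont=0 payload=0x61=97: acc |= 97<<0 -> acc=97 shift=7 [end]
Varint 1: bytes[0:1] = 61 -> value 97 (1 byte(s))
  byte[1]=0xD4 cont=1 payload=0x54=84: acc |= 84<<0 -> acc=84 shift=7
  byte[2]=0xA1 cont=1 payload=0x21=33: acc |= 33<<7 -> acc=4308 shift=14
  byte[3]=0x80 cont=1 payload=0x00=0: acc |= 0<<14 -> acc=4308 shift=21
  byte[4]=0x11 cont=0 payload=0x11=17: acc |= 17<<21 -> acc=35655892 shift=28 [end]
Varint 2: bytes[1:5] = D4 A1 80 11 -> value 35655892 (4 byte(s))
  byte[5]=0xD9 cont=1 payload=0x59=89: acc |= 89<<0 -> acc=89 shift=7
  byte[6]=0xB9 cont=1 payload=0x39=57: acc |= 57<<7 -> acc=7385 shift=14
  byte[7]=0xB3 cont=1 payload=0x33=51: acc |= 51<<14 -> acc=842969 shift=21
  byte[8]=0x77 cont=0 payload=0x77=119: acc |= 119<<21 -> acc=250404057 shift=28 [end]
Varint 3: bytes[5:9] = D9 B9 B3 77 -> value 250404057 (4 byte(s))
  byte[9]=0xFD cont=1 payload=0x7D=125: acc |= 125<<0 -> acc=125 shift=7
  byte[10]=0x31 cont=0 payload=0x31=49: acc |= 49<<7 -> acc=6397 shift=14 [end]
Varint 4: bytes[9:11] = FD 31 -> value 6397 (2 byte(s))

Answer: 1 4 4 2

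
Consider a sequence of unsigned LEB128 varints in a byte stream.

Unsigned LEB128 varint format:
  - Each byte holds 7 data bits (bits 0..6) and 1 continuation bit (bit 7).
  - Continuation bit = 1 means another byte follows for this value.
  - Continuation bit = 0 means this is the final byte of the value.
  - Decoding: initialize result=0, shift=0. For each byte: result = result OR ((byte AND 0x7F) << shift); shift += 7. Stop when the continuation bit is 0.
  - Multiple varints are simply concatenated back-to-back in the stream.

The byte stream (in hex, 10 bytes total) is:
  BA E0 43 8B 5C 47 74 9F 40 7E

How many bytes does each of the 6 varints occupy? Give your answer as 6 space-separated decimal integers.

  byte[0]=0xBA cont=1 payload=0x3A=58: acc |= 58<<0 -> acc=58 shift=7
  byte[1]=0xE0 cont=1 payload=0x60=96: acc |= 96<<7 -> acc=12346 shift=14
  byte[2]=0x43 cont=0 payload=0x43=67: acc |= 67<<14 -> acc=1110074 shift=21 [end]
Varint 1: bytes[0:3] = BA E0 43 -> value 1110074 (3 byte(s))
  byte[3]=0x8B cont=1 payload=0x0B=11: acc |= 11<<0 -> acc=11 shift=7
  byte[4]=0x5C cont=0 payload=0x5C=92: acc |= 92<<7 -> acc=11787 shift=14 [end]
Varint 2: bytes[3:5] = 8B 5C -> value 11787 (2 byte(s))
  byte[5]=0x47 cont=0 payload=0x47=71: acc |= 71<<0 -> acc=71 shift=7 [end]
Varint 3: bytes[5:6] = 47 -> value 71 (1 byte(s))
  byte[6]=0x74 cont=0 payload=0x74=116: acc |= 116<<0 -> acc=116 shift=7 [end]
Varint 4: bytes[6:7] = 74 -> value 116 (1 byte(s))
  byte[7]=0x9F cont=1 payload=0x1F=31: acc |= 31<<0 -> acc=31 shift=7
  byte[8]=0x40 cont=0 payload=0x40=64: acc |= 64<<7 -> acc=8223 shift=14 [end]
Varint 5: bytes[7:9] = 9F 40 -> value 8223 (2 byte(s))
  byte[9]=0x7E cont=0 payload=0x7E=126: acc |= 126<<0 -> acc=126 shift=7 [end]
Varint 6: bytes[9:10] = 7E -> value 126 (1 byte(s))

Answer: 3 2 1 1 2 1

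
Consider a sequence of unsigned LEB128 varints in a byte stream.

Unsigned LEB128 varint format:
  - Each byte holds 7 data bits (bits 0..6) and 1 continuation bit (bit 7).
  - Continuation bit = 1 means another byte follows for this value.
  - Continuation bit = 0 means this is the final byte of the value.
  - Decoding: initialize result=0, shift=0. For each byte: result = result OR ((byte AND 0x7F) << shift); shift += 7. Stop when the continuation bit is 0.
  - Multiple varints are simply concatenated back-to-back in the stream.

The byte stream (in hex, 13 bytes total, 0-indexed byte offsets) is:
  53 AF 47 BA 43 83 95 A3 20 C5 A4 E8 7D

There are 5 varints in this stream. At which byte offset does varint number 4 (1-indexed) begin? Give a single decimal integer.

  byte[0]=0x53 cont=0 payload=0x53=83: acc |= 83<<0 -> acc=83 shift=7 [end]
Varint 1: bytes[0:1] = 53 -> value 83 (1 byte(s))
  byte[1]=0xAF cont=1 payload=0x2F=47: acc |= 47<<0 -> acc=47 shift=7
  byte[2]=0x47 cont=0 payload=0x47=71: acc |= 71<<7 -> acc=9135 shift=14 [end]
Varint 2: bytes[1:3] = AF 47 -> value 9135 (2 byte(s))
  byte[3]=0xBA cont=1 payload=0x3A=58: acc |= 58<<0 -> acc=58 shift=7
  byte[4]=0x43 cont=0 payload=0x43=67: acc |= 67<<7 -> acc=8634 shift=14 [end]
Varint 3: bytes[3:5] = BA 43 -> value 8634 (2 byte(s))
  byte[5]=0x83 cont=1 payload=0x03=3: acc |= 3<<0 -> acc=3 shift=7
  byte[6]=0x95 cont=1 payload=0x15=21: acc |= 21<<7 -> acc=2691 shift=14
  byte[7]=0xA3 cont=1 payload=0x23=35: acc |= 35<<14 -> acc=576131 shift=21
  byte[8]=0x20 cont=0 payload=0x20=32: acc |= 32<<21 -> acc=67684995 shift=28 [end]
Varint 4: bytes[5:9] = 83 95 A3 20 -> value 67684995 (4 byte(s))
  byte[9]=0xC5 cont=1 payload=0x45=69: acc |= 69<<0 -> acc=69 shift=7
  byte[10]=0xA4 cont=1 payload=0x24=36: acc |= 36<<7 -> acc=4677 shift=14
  byte[11]=0xE8 cont=1 payload=0x68=104: acc |= 104<<14 -> acc=1708613 shift=21
  byte[12]=0x7D cont=0 payload=0x7D=125: acc |= 125<<21 -> acc=263852613 shift=28 [end]
Varint 5: bytes[9:13] = C5 A4 E8 7D -> value 263852613 (4 byte(s))

Answer: 5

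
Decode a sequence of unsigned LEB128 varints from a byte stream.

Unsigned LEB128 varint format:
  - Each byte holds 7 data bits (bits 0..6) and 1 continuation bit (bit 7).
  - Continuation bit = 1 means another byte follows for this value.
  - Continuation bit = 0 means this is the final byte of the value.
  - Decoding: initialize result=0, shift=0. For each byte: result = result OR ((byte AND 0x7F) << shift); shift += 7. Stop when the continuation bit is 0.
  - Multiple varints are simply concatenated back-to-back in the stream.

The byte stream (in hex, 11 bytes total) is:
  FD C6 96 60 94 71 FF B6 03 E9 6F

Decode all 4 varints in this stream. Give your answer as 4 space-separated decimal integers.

  byte[0]=0xFD cont=1 payload=0x7D=125: acc |= 125<<0 -> acc=125 shift=7
  byte[1]=0xC6 cont=1 payload=0x46=70: acc |= 70<<7 -> acc=9085 shift=14
  byte[2]=0x96 cont=1 payload=0x16=22: acc |= 22<<14 -> acc=369533 shift=21
  byte[3]=0x60 cont=0 payload=0x60=96: acc |= 96<<21 -> acc=201696125 shift=28 [end]
Varint 1: bytes[0:4] = FD C6 96 60 -> value 201696125 (4 byte(s))
  byte[4]=0x94 cont=1 payload=0x14=20: acc |= 20<<0 -> acc=20 shift=7
  byte[5]=0x71 cont=0 payload=0x71=113: acc |= 113<<7 -> acc=14484 shift=14 [end]
Varint 2: bytes[4:6] = 94 71 -> value 14484 (2 byte(s))
  byte[6]=0xFF cont=1 payload=0x7F=127: acc |= 127<<0 -> acc=127 shift=7
  byte[7]=0xB6 cont=1 payload=0x36=54: acc |= 54<<7 -> acc=7039 shift=14
  byte[8]=0x03 cont=0 payload=0x03=3: acc |= 3<<14 -> acc=56191 shift=21 [end]
Varint 3: bytes[6:9] = FF B6 03 -> value 56191 (3 byte(s))
  byte[9]=0xE9 cont=1 payload=0x69=105: acc |= 105<<0 -> acc=105 shift=7
  byte[10]=0x6F cont=0 payload=0x6F=111: acc |= 111<<7 -> acc=14313 shift=14 [end]
Varint 4: bytes[9:11] = E9 6F -> value 14313 (2 byte(s))

Answer: 201696125 14484 56191 14313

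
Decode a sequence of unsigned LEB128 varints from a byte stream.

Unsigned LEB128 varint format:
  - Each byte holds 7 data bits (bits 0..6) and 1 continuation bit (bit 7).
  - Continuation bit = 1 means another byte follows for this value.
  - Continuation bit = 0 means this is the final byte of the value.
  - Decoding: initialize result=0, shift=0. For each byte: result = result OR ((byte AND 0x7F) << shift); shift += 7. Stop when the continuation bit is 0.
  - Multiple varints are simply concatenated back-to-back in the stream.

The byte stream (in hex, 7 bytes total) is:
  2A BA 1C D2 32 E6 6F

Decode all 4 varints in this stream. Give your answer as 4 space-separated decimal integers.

  byte[0]=0x2A cont=0 payload=0x2A=42: acc |= 42<<0 -> acc=42 shift=7 [end]
Varint 1: bytes[0:1] = 2A -> value 42 (1 byte(s))
  byte[1]=0xBA cont=1 payload=0x3A=58: acc |= 58<<0 -> acc=58 shift=7
  byte[2]=0x1C cont=0 payload=0x1C=28: acc |= 28<<7 -> acc=3642 shift=14 [end]
Varint 2: bytes[1:3] = BA 1C -> value 3642 (2 byte(s))
  byte[3]=0xD2 cont=1 payload=0x52=82: acc |= 82<<0 -> acc=82 shift=7
  byte[4]=0x32 cont=0 payload=0x32=50: acc |= 50<<7 -> acc=6482 shift=14 [end]
Varint 3: bytes[3:5] = D2 32 -> value 6482 (2 byte(s))
  byte[5]=0xE6 cont=1 payload=0x66=102: acc |= 102<<0 -> acc=102 shift=7
  byte[6]=0x6F cont=0 payload=0x6F=111: acc |= 111<<7 -> acc=14310 shift=14 [end]
Varint 4: bytes[5:7] = E6 6F -> value 14310 (2 byte(s))

Answer: 42 3642 6482 14310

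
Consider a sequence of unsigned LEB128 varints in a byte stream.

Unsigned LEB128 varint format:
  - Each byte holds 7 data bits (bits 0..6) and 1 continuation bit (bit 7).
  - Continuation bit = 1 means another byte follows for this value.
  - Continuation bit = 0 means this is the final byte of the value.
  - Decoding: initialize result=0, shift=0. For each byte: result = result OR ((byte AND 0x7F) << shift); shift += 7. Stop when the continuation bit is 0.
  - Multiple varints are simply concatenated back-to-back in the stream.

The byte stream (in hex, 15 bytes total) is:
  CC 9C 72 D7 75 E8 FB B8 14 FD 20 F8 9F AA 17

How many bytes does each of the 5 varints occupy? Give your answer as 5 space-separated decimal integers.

Answer: 3 2 4 2 4

Derivation:
  byte[0]=0xCC cont=1 payload=0x4C=76: acc |= 76<<0 -> acc=76 shift=7
  byte[1]=0x9C cont=1 payload=0x1C=28: acc |= 28<<7 -> acc=3660 shift=14
  byte[2]=0x72 cont=0 payload=0x72=114: acc |= 114<<14 -> acc=1871436 shift=21 [end]
Varint 1: bytes[0:3] = CC 9C 72 -> value 1871436 (3 byte(s))
  byte[3]=0xD7 cont=1 payload=0x57=87: acc |= 87<<0 -> acc=87 shift=7
  byte[4]=0x75 cont=0 payload=0x75=117: acc |= 117<<7 -> acc=15063 shift=14 [end]
Varint 2: bytes[3:5] = D7 75 -> value 15063 (2 byte(s))
  byte[5]=0xE8 cont=1 payload=0x68=104: acc |= 104<<0 -> acc=104 shift=7
  byte[6]=0xFB cont=1 payload=0x7B=123: acc |= 123<<7 -> acc=15848 shift=14
  byte[7]=0xB8 cont=1 payload=0x38=56: acc |= 56<<14 -> acc=933352 shift=21
  byte[8]=0x14 cont=0 payload=0x14=20: acc |= 20<<21 -> acc=42876392 shift=28 [end]
Varint 3: bytes[5:9] = E8 FB B8 14 -> value 42876392 (4 byte(s))
  byte[9]=0xFD cont=1 payload=0x7D=125: acc |= 125<<0 -> acc=125 shift=7
  byte[10]=0x20 cont=0 payload=0x20=32: acc |= 32<<7 -> acc=4221 shift=14 [end]
Varint 4: bytes[9:11] = FD 20 -> value 4221 (2 byte(s))
  byte[11]=0xF8 cont=1 payload=0x78=120: acc |= 120<<0 -> acc=120 shift=7
  byte[12]=0x9F cont=1 payload=0x1F=31: acc |= 31<<7 -> acc=4088 shift=14
  byte[13]=0xAA cont=1 payload=0x2A=42: acc |= 42<<14 -> acc=692216 shift=21
  byte[14]=0x17 cont=0 payload=0x17=23: acc |= 23<<21 -> acc=48926712 shift=28 [end]
Varint 5: bytes[11:15] = F8 9F AA 17 -> value 48926712 (4 byte(s))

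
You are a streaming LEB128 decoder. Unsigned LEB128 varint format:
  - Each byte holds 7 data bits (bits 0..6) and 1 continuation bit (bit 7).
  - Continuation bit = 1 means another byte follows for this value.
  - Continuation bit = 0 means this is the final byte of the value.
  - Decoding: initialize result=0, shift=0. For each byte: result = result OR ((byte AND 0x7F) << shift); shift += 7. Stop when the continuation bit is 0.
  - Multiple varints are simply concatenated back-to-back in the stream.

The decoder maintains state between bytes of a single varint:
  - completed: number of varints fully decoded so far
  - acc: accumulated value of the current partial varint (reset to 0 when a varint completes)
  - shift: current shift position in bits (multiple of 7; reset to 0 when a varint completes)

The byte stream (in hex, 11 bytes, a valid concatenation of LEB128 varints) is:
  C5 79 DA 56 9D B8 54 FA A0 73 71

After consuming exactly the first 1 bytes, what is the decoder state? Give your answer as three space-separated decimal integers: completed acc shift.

Answer: 0 69 7

Derivation:
byte[0]=0xC5 cont=1 payload=0x45: acc |= 69<<0 -> completed=0 acc=69 shift=7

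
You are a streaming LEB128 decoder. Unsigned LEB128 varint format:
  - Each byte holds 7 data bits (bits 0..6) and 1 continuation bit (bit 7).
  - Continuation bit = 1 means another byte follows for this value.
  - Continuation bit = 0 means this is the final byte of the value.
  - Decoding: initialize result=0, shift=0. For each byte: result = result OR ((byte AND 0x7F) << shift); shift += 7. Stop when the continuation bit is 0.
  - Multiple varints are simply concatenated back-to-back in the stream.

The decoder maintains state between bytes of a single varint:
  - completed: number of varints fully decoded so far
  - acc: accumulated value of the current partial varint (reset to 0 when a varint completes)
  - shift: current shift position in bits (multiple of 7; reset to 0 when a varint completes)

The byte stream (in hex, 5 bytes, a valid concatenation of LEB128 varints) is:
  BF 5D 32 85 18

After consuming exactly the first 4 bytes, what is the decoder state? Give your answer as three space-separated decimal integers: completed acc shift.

Answer: 2 5 7

Derivation:
byte[0]=0xBF cont=1 payload=0x3F: acc |= 63<<0 -> completed=0 acc=63 shift=7
byte[1]=0x5D cont=0 payload=0x5D: varint #1 complete (value=11967); reset -> completed=1 acc=0 shift=0
byte[2]=0x32 cont=0 payload=0x32: varint #2 complete (value=50); reset -> completed=2 acc=0 shift=0
byte[3]=0x85 cont=1 payload=0x05: acc |= 5<<0 -> completed=2 acc=5 shift=7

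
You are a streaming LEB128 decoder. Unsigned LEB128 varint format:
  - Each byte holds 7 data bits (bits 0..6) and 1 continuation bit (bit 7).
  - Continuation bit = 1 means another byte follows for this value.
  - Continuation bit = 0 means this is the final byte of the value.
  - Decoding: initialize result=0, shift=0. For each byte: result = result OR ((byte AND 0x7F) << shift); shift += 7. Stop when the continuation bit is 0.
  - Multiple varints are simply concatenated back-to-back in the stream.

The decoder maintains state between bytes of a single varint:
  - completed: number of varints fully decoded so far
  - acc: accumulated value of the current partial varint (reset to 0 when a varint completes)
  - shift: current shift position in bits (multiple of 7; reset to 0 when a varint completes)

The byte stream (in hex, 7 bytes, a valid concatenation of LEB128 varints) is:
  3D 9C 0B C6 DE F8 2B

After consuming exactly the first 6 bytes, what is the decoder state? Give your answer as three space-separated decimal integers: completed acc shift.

byte[0]=0x3D cont=0 payload=0x3D: varint #1 complete (value=61); reset -> completed=1 acc=0 shift=0
byte[1]=0x9C cont=1 payload=0x1C: acc |= 28<<0 -> completed=1 acc=28 shift=7
byte[2]=0x0B cont=0 payload=0x0B: varint #2 complete (value=1436); reset -> completed=2 acc=0 shift=0
byte[3]=0xC6 cont=1 payload=0x46: acc |= 70<<0 -> completed=2 acc=70 shift=7
byte[4]=0xDE cont=1 payload=0x5E: acc |= 94<<7 -> completed=2 acc=12102 shift=14
byte[5]=0xF8 cont=1 payload=0x78: acc |= 120<<14 -> completed=2 acc=1978182 shift=21

Answer: 2 1978182 21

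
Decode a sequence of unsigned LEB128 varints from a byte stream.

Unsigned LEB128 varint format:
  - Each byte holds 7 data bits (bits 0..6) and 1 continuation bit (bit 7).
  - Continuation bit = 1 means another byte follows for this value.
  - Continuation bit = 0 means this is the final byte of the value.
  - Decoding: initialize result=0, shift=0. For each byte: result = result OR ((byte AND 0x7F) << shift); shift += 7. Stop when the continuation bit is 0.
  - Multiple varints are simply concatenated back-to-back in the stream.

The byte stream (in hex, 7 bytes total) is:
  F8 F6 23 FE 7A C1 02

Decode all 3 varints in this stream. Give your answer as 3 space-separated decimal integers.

  byte[0]=0xF8 cont=1 payload=0x78=120: acc |= 120<<0 -> acc=120 shift=7
  byte[1]=0xF6 cont=1 payload=0x76=118: acc |= 118<<7 -> acc=15224 shift=14
  byte[2]=0x23 cont=0 payload=0x23=35: acc |= 35<<14 -> acc=588664 shift=21 [end]
Varint 1: bytes[0:3] = F8 F6 23 -> value 588664 (3 byte(s))
  byte[3]=0xFE cont=1 payload=0x7E=126: acc |= 126<<0 -> acc=126 shift=7
  byte[4]=0x7A cont=0 payload=0x7A=122: acc |= 122<<7 -> acc=15742 shift=14 [end]
Varint 2: bytes[3:5] = FE 7A -> value 15742 (2 byte(s))
  byte[5]=0xC1 cont=1 payload=0x41=65: acc |= 65<<0 -> acc=65 shift=7
  byte[6]=0x02 cont=0 payload=0x02=2: acc |= 2<<7 -> acc=321 shift=14 [end]
Varint 3: bytes[5:7] = C1 02 -> value 321 (2 byte(s))

Answer: 588664 15742 321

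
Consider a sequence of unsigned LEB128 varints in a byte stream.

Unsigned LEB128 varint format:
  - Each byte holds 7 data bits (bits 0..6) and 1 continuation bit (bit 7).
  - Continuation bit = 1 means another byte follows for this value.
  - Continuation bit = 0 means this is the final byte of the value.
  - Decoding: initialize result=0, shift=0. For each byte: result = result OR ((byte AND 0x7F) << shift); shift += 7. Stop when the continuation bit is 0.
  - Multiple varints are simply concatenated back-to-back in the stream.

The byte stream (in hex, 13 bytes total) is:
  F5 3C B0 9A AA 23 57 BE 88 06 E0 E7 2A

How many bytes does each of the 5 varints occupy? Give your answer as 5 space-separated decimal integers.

  byte[0]=0xF5 cont=1 payload=0x75=117: acc |= 117<<0 -> acc=117 shift=7
  byte[1]=0x3C cont=0 payload=0x3C=60: acc |= 60<<7 -> acc=7797 shift=14 [end]
Varint 1: bytes[0:2] = F5 3C -> value 7797 (2 byte(s))
  byte[2]=0xB0 cont=1 payload=0x30=48: acc |= 48<<0 -> acc=48 shift=7
  byte[3]=0x9A cont=1 payload=0x1A=26: acc |= 26<<7 -> acc=3376 shift=14
  byte[4]=0xAA cont=1 payload=0x2A=42: acc |= 42<<14 -> acc=691504 shift=21
  byte[5]=0x23 cont=0 payload=0x23=35: acc |= 35<<21 -> acc=74091824 shift=28 [end]
Varint 2: bytes[2:6] = B0 9A AA 23 -> value 74091824 (4 byte(s))
  byte[6]=0x57 cont=0 payload=0x57=87: acc |= 87<<0 -> acc=87 shift=7 [end]
Varint 3: bytes[6:7] = 57 -> value 87 (1 byte(s))
  byte[7]=0xBE cont=1 payload=0x3E=62: acc |= 62<<0 -> acc=62 shift=7
  byte[8]=0x88 cont=1 payload=0x08=8: acc |= 8<<7 -> acc=1086 shift=14
  byte[9]=0x06 cont=0 payload=0x06=6: acc |= 6<<14 -> acc=99390 shift=21 [end]
Varint 4: bytes[7:10] = BE 88 06 -> value 99390 (3 byte(s))
  byte[10]=0xE0 cont=1 payload=0x60=96: acc |= 96<<0 -> acc=96 shift=7
  byte[11]=0xE7 cont=1 payload=0x67=103: acc |= 103<<7 -> acc=13280 shift=14
  byte[12]=0x2A cont=0 payload=0x2A=42: acc |= 42<<14 -> acc=701408 shift=21 [end]
Varint 5: bytes[10:13] = E0 E7 2A -> value 701408 (3 byte(s))

Answer: 2 4 1 3 3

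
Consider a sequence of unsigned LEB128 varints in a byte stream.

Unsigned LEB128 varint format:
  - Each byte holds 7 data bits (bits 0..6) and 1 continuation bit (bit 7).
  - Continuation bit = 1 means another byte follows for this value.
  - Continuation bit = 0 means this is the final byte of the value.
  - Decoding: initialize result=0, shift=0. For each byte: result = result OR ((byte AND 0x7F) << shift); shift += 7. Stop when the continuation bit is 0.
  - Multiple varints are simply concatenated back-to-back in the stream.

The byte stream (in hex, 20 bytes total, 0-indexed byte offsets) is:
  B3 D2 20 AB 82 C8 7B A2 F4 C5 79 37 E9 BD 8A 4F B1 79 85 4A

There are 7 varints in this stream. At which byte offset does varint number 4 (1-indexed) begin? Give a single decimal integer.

Answer: 11

Derivation:
  byte[0]=0xB3 cont=1 payload=0x33=51: acc |= 51<<0 -> acc=51 shift=7
  byte[1]=0xD2 cont=1 payload=0x52=82: acc |= 82<<7 -> acc=10547 shift=14
  byte[2]=0x20 cont=0 payload=0x20=32: acc |= 32<<14 -> acc=534835 shift=21 [end]
Varint 1: bytes[0:3] = B3 D2 20 -> value 534835 (3 byte(s))
  byte[3]=0xAB cont=1 payload=0x2B=43: acc |= 43<<0 -> acc=43 shift=7
  byte[4]=0x82 cont=1 payload=0x02=2: acc |= 2<<7 -> acc=299 shift=14
  byte[5]=0xC8 cont=1 payload=0x48=72: acc |= 72<<14 -> acc=1179947 shift=21
  byte[6]=0x7B cont=0 payload=0x7B=123: acc |= 123<<21 -> acc=259129643 shift=28 [end]
Varint 2: bytes[3:7] = AB 82 C8 7B -> value 259129643 (4 byte(s))
  byte[7]=0xA2 cont=1 payload=0x22=34: acc |= 34<<0 -> acc=34 shift=7
  byte[8]=0xF4 cont=1 payload=0x74=116: acc |= 116<<7 -> acc=14882 shift=14
  byte[9]=0xC5 cont=1 payload=0x45=69: acc |= 69<<14 -> acc=1145378 shift=21
  byte[10]=0x79 cont=0 payload=0x79=121: acc |= 121<<21 -> acc=254900770 shift=28 [end]
Varint 3: bytes[7:11] = A2 F4 C5 79 -> value 254900770 (4 byte(s))
  byte[11]=0x37 cont=0 payload=0x37=55: acc |= 55<<0 -> acc=55 shift=7 [end]
Varint 4: bytes[11:12] = 37 -> value 55 (1 byte(s))
  byte[12]=0xE9 cont=1 payload=0x69=105: acc |= 105<<0 -> acc=105 shift=7
  byte[13]=0xBD cont=1 payload=0x3D=61: acc |= 61<<7 -> acc=7913 shift=14
  byte[14]=0x8A cont=1 payload=0x0A=10: acc |= 10<<14 -> acc=171753 shift=21
  byte[15]=0x4F cont=0 payload=0x4F=79: acc |= 79<<21 -> acc=165846761 shift=28 [end]
Varint 5: bytes[12:16] = E9 BD 8A 4F -> value 165846761 (4 byte(s))
  byte[16]=0xB1 cont=1 payload=0x31=49: acc |= 49<<0 -> acc=49 shift=7
  byte[17]=0x79 cont=0 payload=0x79=121: acc |= 121<<7 -> acc=15537 shift=14 [end]
Varint 6: bytes[16:18] = B1 79 -> value 15537 (2 byte(s))
  byte[18]=0x85 cont=1 payload=0x05=5: acc |= 5<<0 -> acc=5 shift=7
  byte[19]=0x4A cont=0 payload=0x4A=74: acc |= 74<<7 -> acc=9477 shift=14 [end]
Varint 7: bytes[18:20] = 85 4A -> value 9477 (2 byte(s))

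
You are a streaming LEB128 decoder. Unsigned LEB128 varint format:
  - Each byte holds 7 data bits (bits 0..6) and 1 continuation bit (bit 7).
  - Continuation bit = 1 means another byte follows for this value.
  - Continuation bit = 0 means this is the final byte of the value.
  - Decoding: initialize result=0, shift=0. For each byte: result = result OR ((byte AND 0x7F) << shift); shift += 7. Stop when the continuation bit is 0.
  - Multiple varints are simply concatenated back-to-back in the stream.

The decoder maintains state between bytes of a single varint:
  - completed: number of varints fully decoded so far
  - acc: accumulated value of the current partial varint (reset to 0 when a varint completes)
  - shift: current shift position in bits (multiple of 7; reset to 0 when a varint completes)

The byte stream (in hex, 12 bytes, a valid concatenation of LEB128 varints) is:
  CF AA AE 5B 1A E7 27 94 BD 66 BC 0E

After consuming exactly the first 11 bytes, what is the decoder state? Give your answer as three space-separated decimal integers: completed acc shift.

Answer: 4 60 7

Derivation:
byte[0]=0xCF cont=1 payload=0x4F: acc |= 79<<0 -> completed=0 acc=79 shift=7
byte[1]=0xAA cont=1 payload=0x2A: acc |= 42<<7 -> completed=0 acc=5455 shift=14
byte[2]=0xAE cont=1 payload=0x2E: acc |= 46<<14 -> completed=0 acc=759119 shift=21
byte[3]=0x5B cont=0 payload=0x5B: varint #1 complete (value=191599951); reset -> completed=1 acc=0 shift=0
byte[4]=0x1A cont=0 payload=0x1A: varint #2 complete (value=26); reset -> completed=2 acc=0 shift=0
byte[5]=0xE7 cont=1 payload=0x67: acc |= 103<<0 -> completed=2 acc=103 shift=7
byte[6]=0x27 cont=0 payload=0x27: varint #3 complete (value=5095); reset -> completed=3 acc=0 shift=0
byte[7]=0x94 cont=1 payload=0x14: acc |= 20<<0 -> completed=3 acc=20 shift=7
byte[8]=0xBD cont=1 payload=0x3D: acc |= 61<<7 -> completed=3 acc=7828 shift=14
byte[9]=0x66 cont=0 payload=0x66: varint #4 complete (value=1678996); reset -> completed=4 acc=0 shift=0
byte[10]=0xBC cont=1 payload=0x3C: acc |= 60<<0 -> completed=4 acc=60 shift=7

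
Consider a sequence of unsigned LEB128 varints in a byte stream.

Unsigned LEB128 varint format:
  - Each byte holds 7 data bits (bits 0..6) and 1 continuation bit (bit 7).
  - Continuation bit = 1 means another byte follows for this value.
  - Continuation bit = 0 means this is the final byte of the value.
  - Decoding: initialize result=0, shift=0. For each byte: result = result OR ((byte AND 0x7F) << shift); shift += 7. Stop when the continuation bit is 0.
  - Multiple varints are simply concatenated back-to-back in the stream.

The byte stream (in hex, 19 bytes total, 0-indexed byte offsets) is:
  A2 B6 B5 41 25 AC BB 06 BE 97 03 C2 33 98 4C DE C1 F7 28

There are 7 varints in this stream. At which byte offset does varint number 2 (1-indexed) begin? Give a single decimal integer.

  byte[0]=0xA2 cont=1 payload=0x22=34: acc |= 34<<0 -> acc=34 shift=7
  byte[1]=0xB6 cont=1 payload=0x36=54: acc |= 54<<7 -> acc=6946 shift=14
  byte[2]=0xB5 cont=1 payload=0x35=53: acc |= 53<<14 -> acc=875298 shift=21
  byte[3]=0x41 cont=0 payload=0x41=65: acc |= 65<<21 -> acc=137190178 shift=28 [end]
Varint 1: bytes[0:4] = A2 B6 B5 41 -> value 137190178 (4 byte(s))
  byte[4]=0x25 cont=0 payload=0x25=37: acc |= 37<<0 -> acc=37 shift=7 [end]
Varint 2: bytes[4:5] = 25 -> value 37 (1 byte(s))
  byte[5]=0xAC cont=1 payload=0x2C=44: acc |= 44<<0 -> acc=44 shift=7
  byte[6]=0xBB cont=1 payload=0x3B=59: acc |= 59<<7 -> acc=7596 shift=14
  byte[7]=0x06 cont=0 payload=0x06=6: acc |= 6<<14 -> acc=105900 shift=21 [end]
Varint 3: bytes[5:8] = AC BB 06 -> value 105900 (3 byte(s))
  byte[8]=0xBE cont=1 payload=0x3E=62: acc |= 62<<0 -> acc=62 shift=7
  byte[9]=0x97 cont=1 payload=0x17=23: acc |= 23<<7 -> acc=3006 shift=14
  byte[10]=0x03 cont=0 payload=0x03=3: acc |= 3<<14 -> acc=52158 shift=21 [end]
Varint 4: bytes[8:11] = BE 97 03 -> value 52158 (3 byte(s))
  byte[11]=0xC2 cont=1 payload=0x42=66: acc |= 66<<0 -> acc=66 shift=7
  byte[12]=0x33 cont=0 payload=0x33=51: acc |= 51<<7 -> acc=6594 shift=14 [end]
Varint 5: bytes[11:13] = C2 33 -> value 6594 (2 byte(s))
  byte[13]=0x98 cont=1 payload=0x18=24: acc |= 24<<0 -> acc=24 shift=7
  byte[14]=0x4C cont=0 payload=0x4C=76: acc |= 76<<7 -> acc=9752 shift=14 [end]
Varint 6: bytes[13:15] = 98 4C -> value 9752 (2 byte(s))
  byte[15]=0xDE cont=1 payload=0x5E=94: acc |= 94<<0 -> acc=94 shift=7
  byte[16]=0xC1 cont=1 payload=0x41=65: acc |= 65<<7 -> acc=8414 shift=14
  byte[17]=0xF7 cont=1 payload=0x77=119: acc |= 119<<14 -> acc=1958110 shift=21
  byte[18]=0x28 cont=0 payload=0x28=40: acc |= 40<<21 -> acc=85844190 shift=28 [end]
Varint 7: bytes[15:19] = DE C1 F7 28 -> value 85844190 (4 byte(s))

Answer: 4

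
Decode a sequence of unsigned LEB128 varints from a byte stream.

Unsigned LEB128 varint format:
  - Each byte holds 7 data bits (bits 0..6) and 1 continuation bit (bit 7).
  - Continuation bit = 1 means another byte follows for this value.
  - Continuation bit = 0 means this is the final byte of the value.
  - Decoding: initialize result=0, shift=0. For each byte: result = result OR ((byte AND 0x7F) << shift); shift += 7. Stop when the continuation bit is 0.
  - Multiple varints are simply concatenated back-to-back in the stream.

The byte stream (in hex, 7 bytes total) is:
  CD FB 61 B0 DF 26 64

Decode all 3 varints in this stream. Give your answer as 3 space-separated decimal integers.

Answer: 1605069 634800 100

Derivation:
  byte[0]=0xCD cont=1 payload=0x4D=77: acc |= 77<<0 -> acc=77 shift=7
  byte[1]=0xFB cont=1 payload=0x7B=123: acc |= 123<<7 -> acc=15821 shift=14
  byte[2]=0x61 cont=0 payload=0x61=97: acc |= 97<<14 -> acc=1605069 shift=21 [end]
Varint 1: bytes[0:3] = CD FB 61 -> value 1605069 (3 byte(s))
  byte[3]=0xB0 cont=1 payload=0x30=48: acc |= 48<<0 -> acc=48 shift=7
  byte[4]=0xDF cont=1 payload=0x5F=95: acc |= 95<<7 -> acc=12208 shift=14
  byte[5]=0x26 cont=0 payload=0x26=38: acc |= 38<<14 -> acc=634800 shift=21 [end]
Varint 2: bytes[3:6] = B0 DF 26 -> value 634800 (3 byte(s))
  byte[6]=0x64 cont=0 payload=0x64=100: acc |= 100<<0 -> acc=100 shift=7 [end]
Varint 3: bytes[6:7] = 64 -> value 100 (1 byte(s))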